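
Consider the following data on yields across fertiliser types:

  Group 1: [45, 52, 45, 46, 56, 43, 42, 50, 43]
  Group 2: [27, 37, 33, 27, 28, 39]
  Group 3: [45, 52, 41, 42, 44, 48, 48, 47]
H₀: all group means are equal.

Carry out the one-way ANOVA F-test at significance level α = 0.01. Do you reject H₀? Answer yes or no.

reject H₀: yes

Group means [46.89, 31.83, 45.88], grand mean 42.609
SSB = Σnᵢ(x̄ᵢ−x̄)² = 946.881; SSW = ΣΣ(x−x̄ᵢ)² = 412.597
MSB = 946.881/2 = 473.4405; MSW = 412.597/20 = 20.6299
F = MSB/MSW = 22.9493
df = (2, 20)
p-value (upper-tail) = 0.00001
At α=0.01: p < α → reject H₀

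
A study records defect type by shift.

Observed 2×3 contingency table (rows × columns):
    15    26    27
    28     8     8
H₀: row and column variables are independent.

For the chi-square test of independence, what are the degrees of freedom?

df = (r−1)(c−1) = (2−1)·(3−1) = 2

degrees of freedom = 2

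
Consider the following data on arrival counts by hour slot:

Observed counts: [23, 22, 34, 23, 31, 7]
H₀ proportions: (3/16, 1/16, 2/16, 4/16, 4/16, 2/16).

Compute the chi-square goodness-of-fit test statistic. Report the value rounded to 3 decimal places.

n = 140; E_i = n·p_i = [26.25, 8.75, 17.50, 35.00, 35.00, 17.50]
χ² = (23−26.25)²/26.25 + (22−8.75)²/8.75 + (34−17.50)²/17.50 + (23−35.00)²/35.00 + (31−35.00)²/35.00 + (7−17.50)²/17.50 = 46.8952
df = 5

test statistic = 46.895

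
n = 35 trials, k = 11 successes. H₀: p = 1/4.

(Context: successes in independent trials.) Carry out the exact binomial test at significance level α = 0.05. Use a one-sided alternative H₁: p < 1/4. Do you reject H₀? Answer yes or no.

reject H₀: no

Exact binomial: n=35, k=11, p₀=1/4=0.2500
P(X≤11) from Σ C(n,i)·p₀^i·(1−p₀)^(n−i)
p-value (one-sided, H₁ less) = 0.85789
At α=0.05: p ≥ α → fail to reject H₀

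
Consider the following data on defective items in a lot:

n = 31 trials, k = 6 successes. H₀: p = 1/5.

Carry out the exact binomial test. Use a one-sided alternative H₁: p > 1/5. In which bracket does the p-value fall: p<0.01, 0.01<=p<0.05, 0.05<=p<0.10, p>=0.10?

Exact binomial: n=31, k=6, p₀=1/5=0.2000
P(X≥6) from Σ C(n,i)·p₀^i·(1−p₀)^(n−i)
p-value (one-sided, H₁ greater) = 0.60694
→ bracket: p>=0.10

p-value bracket: p>=0.10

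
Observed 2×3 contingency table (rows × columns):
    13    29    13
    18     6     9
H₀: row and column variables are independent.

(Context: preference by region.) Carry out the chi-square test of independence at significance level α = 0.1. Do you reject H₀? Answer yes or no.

reject H₀: yes

Row totals [55, 33], col totals [31, 35, 22], n=88
χ² = (13−19.38)²/19.38 + (29−21.88)²/21.88 + (13−13.75)²/13.75 + (18−11.62)²/11.62 + (6−13.12)²/13.12 + (9−8.25)²/8.25 = 11.8912
df = 2
p-value (upper-tail) = 0.00262
At α=0.1: p < α → reject H₀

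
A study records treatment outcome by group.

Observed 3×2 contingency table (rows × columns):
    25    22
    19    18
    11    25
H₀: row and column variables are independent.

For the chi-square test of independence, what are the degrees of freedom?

df = (r−1)(c−1) = (3−1)·(2−1) = 2

degrees of freedom = 2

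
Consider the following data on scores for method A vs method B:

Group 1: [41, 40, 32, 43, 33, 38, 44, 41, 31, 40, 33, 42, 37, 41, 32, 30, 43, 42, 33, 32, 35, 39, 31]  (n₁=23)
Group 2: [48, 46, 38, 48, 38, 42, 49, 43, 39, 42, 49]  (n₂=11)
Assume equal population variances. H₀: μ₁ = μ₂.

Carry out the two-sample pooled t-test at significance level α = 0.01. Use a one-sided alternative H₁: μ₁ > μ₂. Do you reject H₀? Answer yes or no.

x̄₁=37.087, s₁=4.719, n₁=23
x̄₂=43.818, s₂=4.378, n₂=11
s_p² = [22·4.719² + 10·4.378²]/32 = 21.2957
SE = √(s_p²·(1/23+1/11)) = 1.6917
t = (37.087−43.818)/1.6917 = -3.9790
df = 32
p-value (one-sided, H₁ greater) = 0.99981
At α=0.01: p ≥ α → fail to reject H₀

reject H₀: no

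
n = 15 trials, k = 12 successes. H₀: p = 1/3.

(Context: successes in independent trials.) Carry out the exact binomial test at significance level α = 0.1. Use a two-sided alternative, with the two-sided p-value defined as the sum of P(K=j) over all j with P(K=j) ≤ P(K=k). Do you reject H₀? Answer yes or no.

reject H₀: yes

Exact binomial: n=15, k=12, p₀=1/3=0.3333
P(X=j) = C(n,j)·p₀^j·(1−p₀)^(n−j); p = Σ P(X=j) over j with P(X=j) ≤ P(X=12)
p-value (two-sided) = 0.00029
At α=0.1: p < α → reject H₀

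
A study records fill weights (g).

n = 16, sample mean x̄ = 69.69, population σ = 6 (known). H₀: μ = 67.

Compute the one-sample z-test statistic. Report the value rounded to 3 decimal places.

SE = σ/√n = 6/√16 = 1.5000
z = (x̄−μ₀)/SE = (69.69−67)/1.5000 = 1.7933

test statistic = 1.793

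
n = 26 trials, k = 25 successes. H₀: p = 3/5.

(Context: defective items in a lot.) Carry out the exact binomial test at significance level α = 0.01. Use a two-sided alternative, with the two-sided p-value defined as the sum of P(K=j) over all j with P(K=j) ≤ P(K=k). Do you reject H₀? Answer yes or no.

Exact binomial: n=26, k=25, p₀=3/5=0.6000
P(X=j) = C(n,j)·p₀^j·(1−p₀)^(n−j); p = Σ P(X=j) over j with P(X=j) ≤ P(X=25)
p-value (two-sided) = 0.00006
At α=0.01: p < α → reject H₀

reject H₀: yes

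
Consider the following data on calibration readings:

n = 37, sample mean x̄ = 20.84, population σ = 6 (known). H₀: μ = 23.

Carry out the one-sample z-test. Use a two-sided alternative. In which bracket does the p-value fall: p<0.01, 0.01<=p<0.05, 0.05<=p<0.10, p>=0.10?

p-value bracket: 0.01<=p<0.05

SE = σ/√n = 6/√37 = 0.9864
z = (x̄−μ₀)/SE = (20.84−23)/0.9864 = -2.1898
p-value (two-sided) = 0.02854
→ bracket: 0.01<=p<0.05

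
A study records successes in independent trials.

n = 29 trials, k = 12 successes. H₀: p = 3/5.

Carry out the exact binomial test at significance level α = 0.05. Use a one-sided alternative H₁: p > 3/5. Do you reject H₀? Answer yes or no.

Exact binomial: n=29, k=12, p₀=3/5=0.6000
P(X≥12) from Σ C(n,i)·p₀^i·(1−p₀)^(n−i)
p-value (one-sided, H₁ greater) = 0.98652
At α=0.05: p ≥ α → fail to reject H₀

reject H₀: no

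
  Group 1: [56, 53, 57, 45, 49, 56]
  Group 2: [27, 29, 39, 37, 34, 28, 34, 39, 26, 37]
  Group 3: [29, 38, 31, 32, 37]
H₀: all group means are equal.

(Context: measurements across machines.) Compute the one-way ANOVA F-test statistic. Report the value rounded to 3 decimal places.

Group means [52.67, 33.00, 33.40], grand mean 38.714
SSB = Σnᵢ(x̄ᵢ−x̄)² = 1635.752; SSW = ΣΣ(x−x̄ᵢ)² = 406.533
MSB = 1635.752/2 = 817.8762; MSW = 406.533/18 = 22.5852
F = MSB/MSW = 36.2130
df = (2, 18)

test statistic = 36.213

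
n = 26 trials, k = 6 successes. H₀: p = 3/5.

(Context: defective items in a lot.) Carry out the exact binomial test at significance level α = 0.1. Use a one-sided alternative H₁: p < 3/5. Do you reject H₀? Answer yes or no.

Exact binomial: n=26, k=6, p₀=3/5=0.6000
P(X≤6) from Σ C(n,i)·p₀^i·(1−p₀)^(n−i)
p-value (one-sided, H₁ less) = 0.00014
At α=0.1: p < α → reject H₀

reject H₀: yes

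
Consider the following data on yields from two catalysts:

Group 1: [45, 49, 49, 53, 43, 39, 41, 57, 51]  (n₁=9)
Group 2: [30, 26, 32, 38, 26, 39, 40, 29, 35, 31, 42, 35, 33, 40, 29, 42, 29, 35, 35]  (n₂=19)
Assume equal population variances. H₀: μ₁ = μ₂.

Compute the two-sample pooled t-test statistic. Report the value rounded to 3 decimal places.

x̄₁=47.444, s₁=5.897, n₁=9
x̄₂=34.000, s₂=5.153, n₂=19
s_p² = [8·5.897² + 18·5.153²]/26 = 29.0855
SE = √(s_p²·(1/9+1/19)) = 2.1823
t = (47.444−34.000)/2.1823 = 6.1606
df = 26

test statistic = 6.161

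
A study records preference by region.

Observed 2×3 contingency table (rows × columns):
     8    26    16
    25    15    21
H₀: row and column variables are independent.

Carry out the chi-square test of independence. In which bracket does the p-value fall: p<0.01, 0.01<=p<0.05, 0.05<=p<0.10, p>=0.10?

Row totals [50, 61], col totals [33, 41, 37], n=111
χ² = (8−14.86)²/14.86 + (26−18.47)²/18.47 + (16−16.67)²/16.67 + (25−18.14)²/18.14 + (15−22.53)²/22.53 + (21−20.33)²/20.33 = 11.4064
df = 2
p-value (upper-tail) = 0.00334
→ bracket: p<0.01

p-value bracket: p<0.01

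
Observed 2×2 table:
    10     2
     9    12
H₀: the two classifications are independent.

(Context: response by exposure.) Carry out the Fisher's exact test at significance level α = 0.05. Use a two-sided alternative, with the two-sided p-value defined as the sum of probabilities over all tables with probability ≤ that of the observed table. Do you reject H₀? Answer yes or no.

Margins: r₁=12, r₂=21, c₁=19, c₂=14, n=33
p_obs = C(12,10)·C(21,9)/C(33,19); sum pmf over tables with pmf ≤ p_obs
p-value (two-sided) = 0.03279
At α=0.05: p < α → reject H₀

reject H₀: yes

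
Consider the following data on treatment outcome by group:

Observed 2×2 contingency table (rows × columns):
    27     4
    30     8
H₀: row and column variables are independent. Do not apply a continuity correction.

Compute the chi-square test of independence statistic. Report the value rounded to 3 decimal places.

test statistic = 0.789

Row totals [31, 38], col totals [57, 12], n=69
χ² = (27−25.61)²/25.61 + (4−5.39)²/5.39 + (30−31.39)²/31.39 + (8−6.61)²/6.61 = 0.7892
df = 1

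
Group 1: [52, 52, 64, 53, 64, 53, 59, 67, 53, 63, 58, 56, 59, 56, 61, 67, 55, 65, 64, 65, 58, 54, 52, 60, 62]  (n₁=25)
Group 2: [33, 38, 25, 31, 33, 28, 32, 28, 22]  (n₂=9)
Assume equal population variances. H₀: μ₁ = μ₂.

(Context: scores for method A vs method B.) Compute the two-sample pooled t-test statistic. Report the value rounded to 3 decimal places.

x̄₁=58.880, s₁=5.085, n₁=25
x̄₂=30.000, s₂=4.796, n₂=9
s_p² = [24·5.085² + 8·4.796²]/32 = 25.1450
SE = √(s_p²·(1/25+1/9)) = 1.9493
t = (58.880−30.000)/1.9493 = 14.8157
df = 32

test statistic = 14.816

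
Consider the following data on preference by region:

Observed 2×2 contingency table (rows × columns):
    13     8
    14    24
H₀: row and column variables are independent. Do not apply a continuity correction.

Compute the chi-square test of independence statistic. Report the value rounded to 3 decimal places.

test statistic = 3.423

Row totals [21, 38], col totals [27, 32], n=59
χ² = (13−9.61)²/9.61 + (8−11.39)²/11.39 + (14−17.39)²/17.39 + (24−20.61)²/20.61 = 3.4229
df = 1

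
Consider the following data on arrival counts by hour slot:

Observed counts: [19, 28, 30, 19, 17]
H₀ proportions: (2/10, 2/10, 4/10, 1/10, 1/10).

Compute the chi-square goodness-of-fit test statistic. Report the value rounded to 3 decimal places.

n = 113; E_i = n·p_i = [22.60, 22.60, 45.20, 11.30, 11.30]
χ² = (19−22.60)²/22.60 + (28−22.60)²/22.60 + (30−45.20)²/45.20 + (19−11.30)²/11.30 + (17−11.30)²/11.30 = 15.0973
df = 4

test statistic = 15.097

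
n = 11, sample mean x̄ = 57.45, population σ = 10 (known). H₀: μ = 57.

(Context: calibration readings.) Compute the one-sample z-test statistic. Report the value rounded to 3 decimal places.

test statistic = 0.149

SE = σ/√n = 10/√11 = 3.0151
z = (x̄−μ₀)/SE = (57.45−57)/3.0151 = 0.1492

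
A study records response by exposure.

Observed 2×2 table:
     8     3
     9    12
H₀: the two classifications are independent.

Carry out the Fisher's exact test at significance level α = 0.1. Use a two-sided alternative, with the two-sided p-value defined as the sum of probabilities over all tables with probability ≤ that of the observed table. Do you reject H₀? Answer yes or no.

Margins: r₁=11, r₂=21, c₁=17, c₂=15, n=32
p_obs = C(11,8)·C(21,9)/C(32,17); sum pmf over tables with pmf ≤ p_obs
p-value (two-sided) = 0.14746
At α=0.1: p ≥ α → fail to reject H₀

reject H₀: no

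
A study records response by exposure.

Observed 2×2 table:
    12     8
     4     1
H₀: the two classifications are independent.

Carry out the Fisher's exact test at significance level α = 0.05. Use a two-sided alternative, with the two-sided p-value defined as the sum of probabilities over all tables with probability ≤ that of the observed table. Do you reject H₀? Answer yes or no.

Margins: r₁=20, r₂=5, c₁=16, c₂=9, n=25
p_obs = C(20,12)·C(5,4)/C(25,16); sum pmf over tables with pmf ≤ p_obs
p-value (two-sided) = 0.62055
At α=0.05: p ≥ α → fail to reject H₀

reject H₀: no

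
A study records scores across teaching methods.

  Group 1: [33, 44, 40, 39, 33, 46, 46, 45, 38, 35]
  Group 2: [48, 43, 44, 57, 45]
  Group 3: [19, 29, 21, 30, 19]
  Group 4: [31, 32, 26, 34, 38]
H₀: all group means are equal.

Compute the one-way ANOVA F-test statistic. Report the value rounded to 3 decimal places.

Group means [39.90, 47.40, 23.60, 32.20], grand mean 36.600
SSB = Σnᵢ(x̄ᵢ−x̄)² = 1633.900; SSW = ΣΣ(x−x̄ᵢ)² = 566.100
MSB = 1633.900/3 = 544.6333; MSW = 566.100/21 = 26.9571
F = MSB/MSW = 20.2037
df = (3, 21)

test statistic = 20.204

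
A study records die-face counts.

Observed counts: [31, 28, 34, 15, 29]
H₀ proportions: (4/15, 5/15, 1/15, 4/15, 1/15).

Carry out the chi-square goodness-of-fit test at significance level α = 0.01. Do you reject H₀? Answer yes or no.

n = 137; E_i = n·p_i = [36.53, 45.67, 9.13, 36.53, 9.13]
χ² = (31−36.53)²/36.53 + (28−45.67)²/45.67 + (34−9.13)²/9.13 + (15−36.53)²/36.53 + (29−9.13)²/9.13 = 131.2810
df = 4
p-value (upper-tail) = 0.00000
At α=0.01: p < α → reject H₀

reject H₀: yes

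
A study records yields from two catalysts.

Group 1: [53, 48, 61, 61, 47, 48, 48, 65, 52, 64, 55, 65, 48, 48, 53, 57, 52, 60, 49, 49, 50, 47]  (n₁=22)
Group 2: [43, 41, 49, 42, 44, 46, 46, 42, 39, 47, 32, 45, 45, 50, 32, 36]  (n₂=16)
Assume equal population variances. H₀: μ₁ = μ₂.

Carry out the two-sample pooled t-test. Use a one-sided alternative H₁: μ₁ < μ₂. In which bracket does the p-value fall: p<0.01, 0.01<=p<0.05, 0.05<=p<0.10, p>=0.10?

x̄₁=53.636, s₁=6.314, n₁=22
x̄₂=42.438, s₂=5.391, n₂=16
s_p² = [21·6.314² + 15·5.391²]/36 = 35.3619
SE = √(s_p²·(1/22+1/16)) = 1.9538
t = (53.636−42.438)/1.9538 = 5.7317
df = 36
p-value (one-sided, H₁ less) = 1.00000
→ bracket: p>=0.10

p-value bracket: p>=0.10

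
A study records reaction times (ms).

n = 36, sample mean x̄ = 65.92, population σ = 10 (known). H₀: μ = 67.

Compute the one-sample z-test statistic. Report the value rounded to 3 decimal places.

test statistic = -0.648

SE = σ/√n = 10/√36 = 1.6667
z = (x̄−μ₀)/SE = (65.92−67)/1.6667 = -0.6480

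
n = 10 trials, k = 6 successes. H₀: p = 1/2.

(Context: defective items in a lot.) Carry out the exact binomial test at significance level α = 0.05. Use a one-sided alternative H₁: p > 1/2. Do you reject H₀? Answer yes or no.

Exact binomial: n=10, k=6, p₀=1/2=0.5000
P(X≥6) from Σ C(n,i)·p₀^i·(1−p₀)^(n−i)
p-value (one-sided, H₁ greater) = 0.37695
At α=0.05: p ≥ α → fail to reject H₀

reject H₀: no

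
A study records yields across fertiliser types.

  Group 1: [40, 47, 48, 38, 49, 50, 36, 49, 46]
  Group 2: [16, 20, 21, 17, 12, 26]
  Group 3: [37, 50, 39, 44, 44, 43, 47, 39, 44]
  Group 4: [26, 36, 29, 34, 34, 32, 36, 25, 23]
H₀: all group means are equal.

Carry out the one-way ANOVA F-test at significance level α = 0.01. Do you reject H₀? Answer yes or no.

Group means [44.78, 18.67, 43.00, 30.56], grand mean 35.667
SSB = Σnᵢ(x̄ᵢ−x̄)² = 3200.222; SSW = ΣΣ(x−x̄ᵢ)² = 673.111
MSB = 3200.222/3 = 1066.7407; MSW = 673.111/29 = 23.2107
F = MSB/MSW = 45.9590
df = (3, 29)
p-value (upper-tail) = 0.00000
At α=0.01: p < α → reject H₀

reject H₀: yes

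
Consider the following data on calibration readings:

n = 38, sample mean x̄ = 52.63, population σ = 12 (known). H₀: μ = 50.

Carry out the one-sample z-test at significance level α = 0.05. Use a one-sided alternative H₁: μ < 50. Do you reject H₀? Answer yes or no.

reject H₀: no

SE = σ/√n = 12/√38 = 1.9467
z = (x̄−μ₀)/SE = (52.63−50)/1.9467 = 1.3510
p-value (one-sided, H₁ less) = 0.91166
At α=0.05: p ≥ α → fail to reject H₀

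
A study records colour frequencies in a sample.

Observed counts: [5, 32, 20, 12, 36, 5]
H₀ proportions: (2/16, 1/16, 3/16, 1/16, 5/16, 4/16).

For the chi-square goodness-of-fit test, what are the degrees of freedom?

degrees of freedom = 5

df = k − 1 = 6 − 1 = 5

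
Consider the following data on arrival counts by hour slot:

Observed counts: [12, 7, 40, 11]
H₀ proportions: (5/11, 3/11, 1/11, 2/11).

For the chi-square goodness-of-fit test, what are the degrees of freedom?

df = k − 1 = 4 − 1 = 3

degrees of freedom = 3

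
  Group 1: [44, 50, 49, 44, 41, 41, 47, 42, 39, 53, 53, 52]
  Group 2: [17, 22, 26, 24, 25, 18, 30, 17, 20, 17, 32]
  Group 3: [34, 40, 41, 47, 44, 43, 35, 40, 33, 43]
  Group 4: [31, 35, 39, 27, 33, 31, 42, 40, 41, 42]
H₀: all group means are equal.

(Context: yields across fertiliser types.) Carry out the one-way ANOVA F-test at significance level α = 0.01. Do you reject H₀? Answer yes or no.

Group means [46.25, 22.55, 40.00, 36.10], grand mean 36.372
SSB = Σnᵢ(x̄ᵢ−x̄)² = 3406.169; SSW = ΣΣ(x−x̄ᵢ)² = 1023.877
MSB = 3406.169/3 = 1135.3897; MSW = 1023.877/39 = 26.2533
F = MSB/MSW = 43.2476
df = (3, 39)
p-value (upper-tail) = 0.00000
At α=0.01: p < α → reject H₀

reject H₀: yes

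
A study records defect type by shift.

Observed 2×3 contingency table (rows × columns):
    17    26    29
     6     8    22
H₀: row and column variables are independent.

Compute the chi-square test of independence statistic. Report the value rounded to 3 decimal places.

test statistic = 4.220

Row totals [72, 36], col totals [23, 34, 51], n=108
χ² = (17−15.33)²/15.33 + (26−22.67)²/22.67 + (29−34.00)²/34.00 + (6−7.67)²/7.67 + (8−11.33)²/11.33 + (22−17.00)²/17.00 = 4.2199
df = 2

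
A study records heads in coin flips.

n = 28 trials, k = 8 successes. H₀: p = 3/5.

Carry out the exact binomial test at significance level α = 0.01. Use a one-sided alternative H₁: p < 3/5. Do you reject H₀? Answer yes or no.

Exact binomial: n=28, k=8, p₀=3/5=0.6000
P(X≤8) from Σ C(n,i)·p₀^i·(1−p₀)^(n−i)
p-value (one-sided, H₁ less) = 0.00076
At α=0.01: p < α → reject H₀

reject H₀: yes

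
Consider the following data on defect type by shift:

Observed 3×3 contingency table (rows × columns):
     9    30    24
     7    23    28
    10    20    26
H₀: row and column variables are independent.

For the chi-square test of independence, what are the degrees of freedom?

degrees of freedom = 4

df = (r−1)(c−1) = (3−1)·(3−1) = 4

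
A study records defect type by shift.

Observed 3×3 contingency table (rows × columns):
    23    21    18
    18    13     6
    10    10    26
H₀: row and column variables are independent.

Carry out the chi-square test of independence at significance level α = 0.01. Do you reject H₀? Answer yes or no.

reject H₀: yes

Row totals [62, 37, 46], col totals [51, 44, 50], n=145
χ² = (23−21.81)²/21.81 + (21−18.81)²/18.81 + (18−21.38)²/21.38 + (18−13.01)²/13.01 + (13−11.23)²/11.23 + (6−12.76)²/12.76 + (10−16.18)²/16.18 + (10−13.96)²/13.96 + (26−15.86)²/15.86 = 16.5861
df = 4
p-value (upper-tail) = 0.00233
At α=0.01: p < α → reject H₀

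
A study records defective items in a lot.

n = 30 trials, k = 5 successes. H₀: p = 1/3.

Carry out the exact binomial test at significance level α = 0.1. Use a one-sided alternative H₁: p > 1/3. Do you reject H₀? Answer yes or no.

reject H₀: no

Exact binomial: n=30, k=5, p₀=1/3=0.3333
P(X≥5) from Σ C(n,i)·p₀^i·(1−p₀)^(n−i)
p-value (one-sided, H₁ greater) = 0.98777
At α=0.1: p ≥ α → fail to reject H₀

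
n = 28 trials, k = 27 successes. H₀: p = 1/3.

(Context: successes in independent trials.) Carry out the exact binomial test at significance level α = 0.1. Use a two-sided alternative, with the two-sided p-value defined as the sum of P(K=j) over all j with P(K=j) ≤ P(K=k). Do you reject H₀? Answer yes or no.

Exact binomial: n=28, k=27, p₀=1/3=0.3333
P(X=j) = C(n,j)·p₀^j·(1−p₀)^(n−j); p = Σ P(X=j) over j with P(X=j) ≤ P(X=27)
p-value (two-sided) = 0.00000
At α=0.1: p < α → reject H₀

reject H₀: yes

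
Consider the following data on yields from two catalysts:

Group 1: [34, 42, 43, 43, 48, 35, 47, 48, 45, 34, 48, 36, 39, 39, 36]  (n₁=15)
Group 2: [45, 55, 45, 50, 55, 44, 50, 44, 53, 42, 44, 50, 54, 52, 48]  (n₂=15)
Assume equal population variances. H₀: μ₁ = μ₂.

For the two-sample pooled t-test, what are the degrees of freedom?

df = n₁ + n₂ − 2 = 15 + 15 − 2 = 28

degrees of freedom = 28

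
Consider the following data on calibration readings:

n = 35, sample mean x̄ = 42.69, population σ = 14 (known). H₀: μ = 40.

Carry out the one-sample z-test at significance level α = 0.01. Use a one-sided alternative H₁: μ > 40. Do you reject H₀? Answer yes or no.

reject H₀: no

SE = σ/√n = 14/√35 = 2.3664
z = (x̄−μ₀)/SE = (42.69−40)/2.3664 = 1.1367
p-value (one-sided, H₁ greater) = 0.12783
At α=0.01: p ≥ α → fail to reject H₀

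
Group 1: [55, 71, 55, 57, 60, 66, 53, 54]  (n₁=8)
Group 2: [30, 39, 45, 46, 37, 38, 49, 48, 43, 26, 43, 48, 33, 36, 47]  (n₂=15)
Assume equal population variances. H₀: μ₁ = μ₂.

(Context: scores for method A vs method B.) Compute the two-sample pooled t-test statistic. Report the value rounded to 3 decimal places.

x̄₁=58.875, s₁=6.446, n₁=8
x̄₂=40.533, s₂=7.110, n₂=15
s_p² = [7·6.446² + 14·7.110²]/21 = 47.5528
SE = √(s_p²·(1/8+1/15)) = 3.0190
t = (58.875−40.533)/3.0190 = 6.0754
df = 21

test statistic = 6.075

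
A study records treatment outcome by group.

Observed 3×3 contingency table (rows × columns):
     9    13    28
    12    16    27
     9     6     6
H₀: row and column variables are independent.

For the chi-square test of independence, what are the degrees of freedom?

df = (r−1)(c−1) = (3−1)·(3−1) = 4

degrees of freedom = 4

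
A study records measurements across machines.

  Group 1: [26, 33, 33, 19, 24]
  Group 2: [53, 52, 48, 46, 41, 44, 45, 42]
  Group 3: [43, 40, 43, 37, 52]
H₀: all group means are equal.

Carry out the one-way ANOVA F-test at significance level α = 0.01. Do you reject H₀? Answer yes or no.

Group means [27.00, 46.38, 43.00], grand mean 40.056
SSB = Σnᵢ(x̄ᵢ−x̄)² = 1215.069; SSW = ΣΣ(x−x̄ᵢ)² = 405.875
MSB = 1215.069/2 = 607.5347; MSW = 405.875/15 = 27.0583
F = MSB/MSW = 22.4528
df = (2, 15)
p-value (upper-tail) = 0.00003
At α=0.01: p < α → reject H₀

reject H₀: yes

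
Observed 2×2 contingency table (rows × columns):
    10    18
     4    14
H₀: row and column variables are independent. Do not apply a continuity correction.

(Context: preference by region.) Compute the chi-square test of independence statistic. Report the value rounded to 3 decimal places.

Row totals [28, 18], col totals [14, 32], n=46
χ² = (10−8.52)²/8.52 + (18−19.48)²/19.48 + (4−5.48)²/5.48 + (14−12.52)²/12.52 = 0.9420
df = 1

test statistic = 0.942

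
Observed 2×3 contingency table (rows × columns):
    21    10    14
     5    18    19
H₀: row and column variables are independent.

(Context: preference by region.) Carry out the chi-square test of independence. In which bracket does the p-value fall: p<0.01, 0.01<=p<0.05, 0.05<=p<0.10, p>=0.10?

Row totals [45, 42], col totals [26, 28, 33], n=87
χ² = (21−13.45)²/13.45 + (10−14.48)²/14.48 + (14−17.07)²/17.07 + (5−12.55)²/12.55 + (18−13.52)²/13.52 + (19−15.93)²/15.93 = 12.8012
df = 2
p-value (upper-tail) = 0.00166
→ bracket: p<0.01

p-value bracket: p<0.01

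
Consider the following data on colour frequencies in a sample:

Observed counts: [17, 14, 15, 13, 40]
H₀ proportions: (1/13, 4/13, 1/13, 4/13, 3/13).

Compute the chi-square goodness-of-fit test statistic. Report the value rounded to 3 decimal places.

n = 99; E_i = n·p_i = [7.62, 30.46, 7.62, 30.46, 22.85]
χ² = (17−7.62)²/7.62 + (14−30.46)²/30.46 + (15−7.62)²/7.62 + (13−30.46)²/30.46 + (40−22.85)²/22.85 = 50.5109
df = 4

test statistic = 50.511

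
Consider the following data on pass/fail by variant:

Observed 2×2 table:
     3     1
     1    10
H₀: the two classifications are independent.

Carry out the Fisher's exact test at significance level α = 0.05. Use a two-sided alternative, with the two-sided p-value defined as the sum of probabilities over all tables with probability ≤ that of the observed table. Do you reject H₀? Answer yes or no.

reject H₀: yes

Margins: r₁=4, r₂=11, c₁=4, c₂=11, n=15
p_obs = C(4,3)·C(11,1)/C(15,4); sum pmf over tables with pmf ≤ p_obs
p-value (two-sided) = 0.03297
At α=0.05: p < α → reject H₀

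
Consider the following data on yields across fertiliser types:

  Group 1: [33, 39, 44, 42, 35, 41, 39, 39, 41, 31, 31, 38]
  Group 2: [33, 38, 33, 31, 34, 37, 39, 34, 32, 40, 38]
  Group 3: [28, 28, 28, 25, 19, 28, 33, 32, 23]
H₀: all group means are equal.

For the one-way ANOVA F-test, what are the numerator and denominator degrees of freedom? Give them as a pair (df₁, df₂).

degrees of freedom = [2, 29]

k = 3 groups, N = 32 total
df = (k−1, N−k) = (3−1, 32−3) = (2, 29)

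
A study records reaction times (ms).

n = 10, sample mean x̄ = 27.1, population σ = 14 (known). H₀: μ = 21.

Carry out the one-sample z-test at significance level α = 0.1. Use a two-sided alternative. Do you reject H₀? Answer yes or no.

SE = σ/√n = 14/√10 = 4.4272
z = (x̄−μ₀)/SE = (27.1−21)/4.4272 = 1.3778
p-value (two-sided) = 0.16825
At α=0.1: p ≥ α → fail to reject H₀

reject H₀: no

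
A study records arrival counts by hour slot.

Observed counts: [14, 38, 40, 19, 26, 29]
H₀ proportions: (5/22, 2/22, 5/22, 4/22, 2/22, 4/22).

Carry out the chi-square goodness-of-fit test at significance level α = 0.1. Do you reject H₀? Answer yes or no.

n = 166; E_i = n·p_i = [37.73, 15.09, 37.73, 30.18, 15.09, 30.18]
χ² = (14−37.73)²/37.73 + (38−15.09)²/15.09 + (40−37.73)²/37.73 + (19−30.18)²/30.18 + (26−15.09)²/15.09 + (29−30.18)²/30.18 = 61.9120
df = 5
p-value (upper-tail) = 0.00000
At α=0.1: p < α → reject H₀

reject H₀: yes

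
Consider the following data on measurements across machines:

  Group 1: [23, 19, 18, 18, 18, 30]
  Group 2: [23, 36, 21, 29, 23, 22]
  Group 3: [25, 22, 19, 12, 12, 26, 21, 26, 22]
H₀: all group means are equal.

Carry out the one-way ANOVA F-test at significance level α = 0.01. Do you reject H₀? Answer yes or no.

reject H₀: no

Group means [21.00, 25.67, 20.56], grand mean 22.143
SSB = Σnᵢ(x̄ᵢ−x̄)² = 105.016; SSW = ΣΣ(x−x̄ᵢ)² = 515.556
MSB = 105.016/2 = 52.5079; MSW = 515.556/18 = 28.6420
F = MSB/MSW = 1.8333
df = (2, 18)
p-value (upper-tail) = 0.18852
At α=0.01: p ≥ α → fail to reject H₀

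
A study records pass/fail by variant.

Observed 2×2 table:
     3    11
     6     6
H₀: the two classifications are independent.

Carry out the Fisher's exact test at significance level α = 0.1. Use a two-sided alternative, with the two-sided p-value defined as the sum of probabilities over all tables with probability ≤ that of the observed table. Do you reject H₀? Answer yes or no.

reject H₀: no

Margins: r₁=14, r₂=12, c₁=9, c₂=17, n=26
p_obs = C(14,3)·C(12,6)/C(26,9); sum pmf over tables with pmf ≤ p_obs
p-value (two-sided) = 0.21767
At α=0.1: p ≥ α → fail to reject H₀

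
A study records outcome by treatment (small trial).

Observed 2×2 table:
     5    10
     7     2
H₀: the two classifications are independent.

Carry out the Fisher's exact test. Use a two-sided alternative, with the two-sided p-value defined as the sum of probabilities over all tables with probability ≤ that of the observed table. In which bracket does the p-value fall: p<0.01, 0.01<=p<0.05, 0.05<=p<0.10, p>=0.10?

p-value bracket: 0.05<=p<0.10

Margins: r₁=15, r₂=9, c₁=12, c₂=12, n=24
p_obs = C(15,5)·C(9,7)/C(24,12); sum pmf over tables with pmf ≤ p_obs
p-value (two-sided) = 0.08938
→ bracket: 0.05<=p<0.10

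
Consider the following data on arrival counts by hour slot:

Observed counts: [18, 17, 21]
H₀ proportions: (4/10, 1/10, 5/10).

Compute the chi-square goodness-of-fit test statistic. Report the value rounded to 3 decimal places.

test statistic = 25.821

n = 56; E_i = n·p_i = [22.40, 5.60, 28.00]
χ² = (18−22.40)²/22.40 + (17−5.60)²/5.60 + (21−28.00)²/28.00 = 25.8214
df = 2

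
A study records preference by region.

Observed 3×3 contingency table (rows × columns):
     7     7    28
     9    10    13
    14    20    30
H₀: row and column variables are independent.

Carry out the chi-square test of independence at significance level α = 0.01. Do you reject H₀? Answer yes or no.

reject H₀: no

Row totals [42, 32, 64], col totals [30, 37, 71], n=138
χ² = (7−9.13)²/9.13 + (7−11.26)²/11.26 + (28−21.61)²/21.61 + (9−6.96)²/6.96 + (10−8.58)²/8.58 + (13−16.46)²/16.46 + (14−13.91)²/13.91 + (20−17.16)²/17.16 + (30−32.93)²/32.93 = 6.2949
df = 4
p-value (upper-tail) = 0.17818
At α=0.01: p ≥ α → fail to reject H₀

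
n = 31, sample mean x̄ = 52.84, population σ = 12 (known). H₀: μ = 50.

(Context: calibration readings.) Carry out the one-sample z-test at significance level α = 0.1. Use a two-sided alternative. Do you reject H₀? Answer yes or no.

SE = σ/√n = 12/√31 = 2.1553
z = (x̄−μ₀)/SE = (52.84−50)/2.1553 = 1.3177
p-value (two-sided) = 0.18760
At α=0.1: p ≥ α → fail to reject H₀

reject H₀: no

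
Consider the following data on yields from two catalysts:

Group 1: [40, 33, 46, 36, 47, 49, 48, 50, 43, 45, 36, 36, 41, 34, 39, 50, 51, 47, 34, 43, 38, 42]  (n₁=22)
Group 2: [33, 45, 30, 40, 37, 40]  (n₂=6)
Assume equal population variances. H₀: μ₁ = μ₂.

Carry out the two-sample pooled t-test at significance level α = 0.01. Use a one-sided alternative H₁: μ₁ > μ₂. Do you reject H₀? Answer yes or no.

reject H₀: no

x̄₁=42.182, s₁=5.844, n₁=22
x̄₂=37.500, s₂=5.394, n₂=6
s_p² = [21·5.844² + 5·5.394²]/26 = 33.1836
SE = √(s_p²·(1/22+1/6)) = 2.6531
t = (42.182−37.500)/2.6531 = 1.7647
df = 26
p-value (one-sided, H₁ greater) = 0.04468
At α=0.01: p ≥ α → fail to reject H₀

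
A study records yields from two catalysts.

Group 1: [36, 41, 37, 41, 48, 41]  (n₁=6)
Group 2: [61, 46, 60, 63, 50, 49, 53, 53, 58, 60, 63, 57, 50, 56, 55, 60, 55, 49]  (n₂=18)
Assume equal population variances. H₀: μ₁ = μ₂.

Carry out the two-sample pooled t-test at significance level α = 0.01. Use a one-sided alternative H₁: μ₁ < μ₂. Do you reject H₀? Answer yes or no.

x̄₁=40.667, s₁=4.227, n₁=6
x̄₂=55.444, s₂=5.204, n₂=18
s_p² = [5·4.227² + 17·5.204²]/22 = 24.9899
SE = √(s_p²·(1/6+1/18)) = 2.3565
t = (40.667−55.444)/2.3565 = -6.2709
df = 22
p-value (one-sided, H₁ less) = 0.00000
At α=0.01: p < α → reject H₀

reject H₀: yes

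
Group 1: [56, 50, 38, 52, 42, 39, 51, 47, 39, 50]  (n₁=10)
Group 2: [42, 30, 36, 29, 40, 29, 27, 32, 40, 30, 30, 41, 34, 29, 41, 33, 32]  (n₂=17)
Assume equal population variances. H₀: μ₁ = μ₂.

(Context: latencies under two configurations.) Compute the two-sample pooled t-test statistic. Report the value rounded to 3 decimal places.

x̄₁=46.400, s₁=6.415, n₁=10
x̄₂=33.824, s₂=5.114, n₂=17
s_p² = [9·6.415² + 16·5.114²]/25 = 31.5548
SE = √(s_p²·(1/10+1/17)) = 2.2387
t = (46.400−33.824)/2.2387 = 5.6178
df = 25

test statistic = 5.618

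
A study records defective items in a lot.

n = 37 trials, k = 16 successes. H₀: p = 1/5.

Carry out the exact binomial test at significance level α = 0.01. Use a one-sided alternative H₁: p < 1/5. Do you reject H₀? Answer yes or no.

Exact binomial: n=37, k=16, p₀=1/5=0.2000
P(X≤16) from Σ C(n,i)·p₀^i·(1−p₀)^(n−i)
p-value (one-sided, H₁ less) = 0.99967
At α=0.01: p ≥ α → fail to reject H₀

reject H₀: no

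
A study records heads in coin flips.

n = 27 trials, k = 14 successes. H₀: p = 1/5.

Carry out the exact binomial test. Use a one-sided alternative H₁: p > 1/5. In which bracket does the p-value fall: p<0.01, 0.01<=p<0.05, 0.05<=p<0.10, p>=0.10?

p-value bracket: p<0.01

Exact binomial: n=27, k=14, p₀=1/5=0.2000
P(X≥14) from Σ C(n,i)·p₀^i·(1−p₀)^(n−i)
p-value (one-sided, H₁ greater) = 0.00023
→ bracket: p<0.01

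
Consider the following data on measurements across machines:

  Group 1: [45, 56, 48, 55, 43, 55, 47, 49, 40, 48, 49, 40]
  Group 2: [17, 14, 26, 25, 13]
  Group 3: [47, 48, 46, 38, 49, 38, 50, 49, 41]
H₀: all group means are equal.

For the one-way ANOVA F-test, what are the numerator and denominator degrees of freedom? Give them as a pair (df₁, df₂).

degrees of freedom = [2, 23]

k = 3 groups, N = 26 total
df = (k−1, N−k) = (3−1, 26−3) = (2, 23)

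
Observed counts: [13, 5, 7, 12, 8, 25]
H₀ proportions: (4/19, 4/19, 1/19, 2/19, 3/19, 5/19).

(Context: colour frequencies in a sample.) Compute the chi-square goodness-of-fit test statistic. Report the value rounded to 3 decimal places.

n = 70; E_i = n·p_i = [14.74, 14.74, 3.68, 7.37, 11.05, 18.42]
χ² = (13−14.74)²/14.74 + (5−14.74)²/14.74 + (7−3.68)²/3.68 + (12−7.37)²/7.37 + (8−11.05)²/11.05 + (25−18.42)²/18.42 = 15.7262
df = 5

test statistic = 15.726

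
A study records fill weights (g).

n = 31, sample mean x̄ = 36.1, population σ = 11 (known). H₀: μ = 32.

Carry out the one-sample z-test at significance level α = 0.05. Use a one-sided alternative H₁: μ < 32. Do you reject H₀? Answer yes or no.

SE = σ/√n = 11/√31 = 1.9757
z = (x̄−μ₀)/SE = (36.1−32)/1.9757 = 2.0753
p-value (one-sided, H₁ less) = 0.98102
At α=0.05: p ≥ α → fail to reject H₀

reject H₀: no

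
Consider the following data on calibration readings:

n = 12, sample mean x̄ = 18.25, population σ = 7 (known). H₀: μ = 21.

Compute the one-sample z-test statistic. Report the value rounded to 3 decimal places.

test statistic = -1.361

SE = σ/√n = 7/√12 = 2.0207
z = (x̄−μ₀)/SE = (18.25−21)/2.0207 = -1.3609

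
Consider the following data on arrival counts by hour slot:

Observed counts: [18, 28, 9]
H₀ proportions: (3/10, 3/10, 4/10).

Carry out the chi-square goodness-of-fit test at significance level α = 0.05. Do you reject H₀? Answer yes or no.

n = 55; E_i = n·p_i = [16.50, 16.50, 22.00]
χ² = (18−16.50)²/16.50 + (28−16.50)²/16.50 + (9−22.00)²/22.00 = 15.8333
df = 2
p-value (upper-tail) = 0.00036
At α=0.05: p < α → reject H₀

reject H₀: yes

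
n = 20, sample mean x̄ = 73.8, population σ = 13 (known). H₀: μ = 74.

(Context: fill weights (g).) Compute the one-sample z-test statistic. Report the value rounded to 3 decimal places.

SE = σ/√n = 13/√20 = 2.9069
z = (x̄−μ₀)/SE = (73.8−74)/2.9069 = -0.0688

test statistic = -0.069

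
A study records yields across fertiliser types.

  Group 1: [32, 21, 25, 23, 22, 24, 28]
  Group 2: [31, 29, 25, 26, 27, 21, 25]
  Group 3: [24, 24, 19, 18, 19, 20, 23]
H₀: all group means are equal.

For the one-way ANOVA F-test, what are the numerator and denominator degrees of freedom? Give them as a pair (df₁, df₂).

k = 3 groups, N = 21 total
df = (k−1, N−k) = (3−1, 21−3) = (2, 18)

degrees of freedom = [2, 18]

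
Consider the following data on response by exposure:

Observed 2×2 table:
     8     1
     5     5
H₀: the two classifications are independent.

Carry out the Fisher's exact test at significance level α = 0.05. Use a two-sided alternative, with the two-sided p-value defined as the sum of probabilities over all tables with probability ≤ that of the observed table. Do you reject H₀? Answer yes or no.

reject H₀: no

Margins: r₁=9, r₂=10, c₁=13, c₂=6, n=19
p_obs = C(9,8)·C(10,5)/C(19,13); sum pmf over tables with pmf ≤ p_obs
p-value (two-sided) = 0.14087
At α=0.05: p ≥ α → fail to reject H₀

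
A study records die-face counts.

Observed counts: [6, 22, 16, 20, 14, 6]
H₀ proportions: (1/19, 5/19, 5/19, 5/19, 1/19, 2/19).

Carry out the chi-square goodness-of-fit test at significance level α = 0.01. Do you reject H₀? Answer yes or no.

n = 84; E_i = n·p_i = [4.42, 22.11, 22.11, 22.11, 4.42, 8.84]
χ² = (6−4.42)²/4.42 + (22−22.11)²/22.11 + (16−22.11)²/22.11 + (20−22.11)²/22.11 + (14−4.42)²/4.42 + (6−8.84)²/8.84 = 24.1190
df = 5
p-value (upper-tail) = 0.00021
At α=0.01: p < α → reject H₀

reject H₀: yes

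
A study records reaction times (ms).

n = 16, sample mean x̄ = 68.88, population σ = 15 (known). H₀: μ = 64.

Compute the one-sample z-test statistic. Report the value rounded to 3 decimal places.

test statistic = 1.301

SE = σ/√n = 15/√16 = 3.7500
z = (x̄−μ₀)/SE = (68.88−64)/3.7500 = 1.3013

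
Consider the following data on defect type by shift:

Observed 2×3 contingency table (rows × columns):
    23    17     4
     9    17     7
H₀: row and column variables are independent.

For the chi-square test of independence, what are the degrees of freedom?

degrees of freedom = 2

df = (r−1)(c−1) = (2−1)·(3−1) = 2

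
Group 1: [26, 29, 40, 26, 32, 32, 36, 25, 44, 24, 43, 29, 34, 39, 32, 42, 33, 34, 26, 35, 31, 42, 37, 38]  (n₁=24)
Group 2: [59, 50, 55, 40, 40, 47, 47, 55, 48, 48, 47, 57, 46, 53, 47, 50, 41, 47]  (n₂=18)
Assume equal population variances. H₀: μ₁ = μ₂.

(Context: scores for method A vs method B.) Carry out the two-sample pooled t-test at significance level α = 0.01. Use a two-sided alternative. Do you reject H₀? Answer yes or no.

x̄₁=33.708, s₁=6.054, n₁=24
x̄₂=48.722, s₂=5.475, n₂=18
s_p² = [23·6.054² + 17·5.475²]/40 = 33.8142
SE = √(s_p²·(1/24+1/18)) = 1.8131
t = (33.708−48.722)/1.8131 = -8.2806
df = 40
p-value (two-sided) = 0.00000
At α=0.01: p < α → reject H₀

reject H₀: yes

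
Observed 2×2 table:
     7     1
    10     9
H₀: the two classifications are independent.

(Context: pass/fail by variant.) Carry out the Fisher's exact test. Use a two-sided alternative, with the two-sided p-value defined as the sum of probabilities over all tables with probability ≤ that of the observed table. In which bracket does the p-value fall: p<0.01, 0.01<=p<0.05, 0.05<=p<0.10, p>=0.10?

p-value bracket: p>=0.10

Margins: r₁=8, r₂=19, c₁=17, c₂=10, n=27
p_obs = C(8,7)·C(19,10)/C(27,17); sum pmf over tables with pmf ≤ p_obs
p-value (two-sided) = 0.18954
→ bracket: p>=0.10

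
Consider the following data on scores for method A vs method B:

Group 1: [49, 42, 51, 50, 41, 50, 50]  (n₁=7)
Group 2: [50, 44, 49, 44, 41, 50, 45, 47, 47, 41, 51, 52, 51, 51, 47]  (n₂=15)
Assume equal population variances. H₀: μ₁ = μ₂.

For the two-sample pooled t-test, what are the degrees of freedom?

df = n₁ + n₂ − 2 = 7 + 15 − 2 = 20

degrees of freedom = 20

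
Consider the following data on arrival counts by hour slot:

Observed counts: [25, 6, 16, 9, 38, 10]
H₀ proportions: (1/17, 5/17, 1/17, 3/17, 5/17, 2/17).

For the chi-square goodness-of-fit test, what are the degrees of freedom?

df = k − 1 = 6 − 1 = 5

degrees of freedom = 5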